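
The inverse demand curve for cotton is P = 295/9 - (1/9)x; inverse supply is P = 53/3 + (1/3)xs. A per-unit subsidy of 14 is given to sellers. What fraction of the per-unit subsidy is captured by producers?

Pre-subsidy: 295/9 - (1/9)x = 53/3 + (1/3)x gives x* = 34 and P* = 29.
With the subsidy, sellers receive Ps = Pb + 14 for each unit, where Pb is the price buyers pay.
On the curves, Pb = 295/9 - (1/9)x and Ps = 53/3 + (1/3)x; the wedge Ps − Pb = 14 gives 53/3 + (1/3)x − (295/9 - (1/9)x) = 14, so x' = 65.5.
Then Pb = 295/9 − (1/9)·65.5 = 25.5 and Ps = 53/3 + (1/3)·65.5 = 39.5.
Buyers' price falls by P* − Pb = 29 − 25.5 = 3.5; sellers' price rises by Ps − P* = 39.5 − 29 = 10.5.
So producers capture 10.5/14 = 0.75 of each unit of subsidy.

Producer share = 0.75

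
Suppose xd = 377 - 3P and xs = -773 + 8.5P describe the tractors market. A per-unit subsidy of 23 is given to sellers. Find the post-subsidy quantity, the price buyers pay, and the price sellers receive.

Pre-subsidy: 377 - 3P = -773 + 8.5P gives P* = 100, x* = 77.
With the subsidy, sellers receive Ps = Pb + 23 for each unit, where Pb is the price buyers pay.
Supply in terms of Pb becomes xs = -773 + 8.5(Pb + 23) = -577.5 + 8.5Pb. Setting this equal to demand: 377 - 3Pb = -577.5 + 8.5Pb, so Pb = 83.
Sellers receive Ps = 83 + 23 = 106; x' = 377 − 3·83 = 128.

x' = 128; buyers pay 83; sellers receive 106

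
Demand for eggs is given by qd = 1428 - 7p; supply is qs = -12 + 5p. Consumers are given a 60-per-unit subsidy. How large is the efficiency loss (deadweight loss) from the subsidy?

Deadweight loss = 5250

Pre-subsidy: 1428 - 7p = -12 + 5p gives p* = 120, q* = 588.
With the rebate, buyers effectively pay pb = ps − 60, where ps is the price sellers receive.
Demand in terms of ps becomes qd = 1428 − 7(ps − 60) = 1848 - 7ps. Setting this equal to supply: 1848 - 7ps = -12 + 5ps, so ps = 155.
Buyers pay pb = 155 − 60 = 95; q' = -12 + 5·155 = 763.
The subsidy expands output by 763 − 588 = 175 past the efficient level; on those units the gap between marginal cost and willingness to pay runs from 0 up to 60.
DWL = ½ × 60 × 175 = 5250.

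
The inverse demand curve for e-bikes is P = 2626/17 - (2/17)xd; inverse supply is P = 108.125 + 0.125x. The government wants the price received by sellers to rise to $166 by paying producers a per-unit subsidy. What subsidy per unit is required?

Required subsidy s = $66 per unit

At a seller price of 166, quantity supplied is -865 + 8·166 = 463.
Buyers absorb 463 only when they pay Pb = 2626/17 − (2/17)·463 = 100.
s = Ps − Pb = 166 − 100 = 66.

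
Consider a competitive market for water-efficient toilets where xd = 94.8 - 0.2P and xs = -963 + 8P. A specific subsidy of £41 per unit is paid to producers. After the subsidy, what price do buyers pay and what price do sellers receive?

Buyers pay £89; sellers receive £130

Pre-subsidy: 94.8 - 0.2P = -963 + 8P gives P* = 129, x* = 69.
With the subsidy, sellers receive Ps = Pb + 41 for each unit, where Pb is the price buyers pay.
Supply in terms of Pb becomes xs = -963 + 8(Pb + 41) = -635 + 8Pb. Setting this equal to demand: 94.8 - 0.2Pb = -635 + 8Pb, so Pb = 89.
Sellers receive Ps = 89 + 41 = 130; x' = 94.8 − 0.2·89 = 77.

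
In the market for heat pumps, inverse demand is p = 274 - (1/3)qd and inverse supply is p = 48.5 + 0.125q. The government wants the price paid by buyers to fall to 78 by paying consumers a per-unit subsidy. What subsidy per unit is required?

Required subsidy s = 44 per unit

At a buyer price of 78, quantity demanded is 822 − 3·78 = 588.
Sellers supply 588 only when they receive ps = 48.5 + 0.125·588 = 122.
s = ps − pb = 122 − 78 = 44.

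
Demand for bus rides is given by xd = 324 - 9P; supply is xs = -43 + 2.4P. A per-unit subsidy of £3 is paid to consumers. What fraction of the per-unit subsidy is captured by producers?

Pre-subsidy: 324 - 9P = -43 + 2.4P gives P* = 1835/57, x* = 651/19.
With the rebate, buyers effectively pay Pb = Ps − 3, where Ps is the price sellers receive.
Demand in terms of Ps becomes xd = 324 − 9(Ps − 3) = 351 - 9Ps. Setting this equal to supply: 351 - 9Ps = -43 + 2.4Ps, so Ps = 1970/57.
Buyers pay Pb = 1970/57 − 3 = 1799/57; x' = -43 + 2.4·(1970/57) = 759/19.
Buyers' price falls by P* − Pb = 1835/57 − 1799/57 = 12/19; sellers' price rises by Ps − P* = 1970/57 − 1835/57 = 45/19.
So producers capture (45/19)/3 = 15/19 of each unit of subsidy.

Producer share = 15/19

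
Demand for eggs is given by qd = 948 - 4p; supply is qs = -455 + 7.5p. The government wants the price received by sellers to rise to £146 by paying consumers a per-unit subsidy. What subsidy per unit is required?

At a seller price of 146, quantity supplied is -455 + 7.5·146 = 640.
Buyers absorb 640 only when they pay pb with 948 − 4·pb = 640, i.e. pb = 77.
s = ps − pb = 146 − 77 = 69.

Required subsidy s = £69 per unit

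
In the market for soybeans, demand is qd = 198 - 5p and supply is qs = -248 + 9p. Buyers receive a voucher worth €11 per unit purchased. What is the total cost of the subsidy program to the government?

Government cost = 11407/14

Pre-subsidy: 198 - 5p = -248 + 9p gives p* = 223/7, q* = 271/7.
With the rebate, buyers effectively pay pb = ps − 11, where ps is the price sellers receive.
Demand in terms of ps becomes qd = 198 − 5(ps − 11) = 253 - 5ps. Setting this equal to supply: 253 - 5ps = -248 + 9ps, so ps = 501/14.
Buyers pay pb = 501/14 − 11 = 347/14; q' = -248 + 9·(501/14) = 1037/14.
Government outlay = subsidy × quantity = 11 × 1037/14 = 11407/14.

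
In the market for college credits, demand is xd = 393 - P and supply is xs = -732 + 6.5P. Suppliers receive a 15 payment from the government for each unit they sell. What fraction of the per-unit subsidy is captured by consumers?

Consumer share = 13/15

Pre-subsidy: 393 - P = -732 + 6.5P gives P* = 150, x* = 243.
With the subsidy, sellers receive Ps = Pb + 15 for each unit, where Pb is the price buyers pay.
Supply in terms of Pb becomes xs = -732 + 6.5(Pb + 15) = -634.5 + 6.5Pb. Setting this equal to demand: 393 - Pb = -634.5 + 6.5Pb, so Pb = 137.
Sellers receive Ps = 137 + 15 = 152; x' = 393 − 1·137 = 256.
Buyers' price falls by P* − Pb = 150 − 137 = 13; sellers' price rises by Ps − P* = 152 − 150 = 2.
So consumers capture 13/15 = 13/15 of each unit of subsidy.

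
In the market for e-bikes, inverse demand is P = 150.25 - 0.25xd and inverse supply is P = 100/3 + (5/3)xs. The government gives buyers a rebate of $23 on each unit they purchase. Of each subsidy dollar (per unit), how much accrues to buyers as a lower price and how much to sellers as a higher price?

Buyers gain $3 per unit; sellers gain $20 per unit

Pre-subsidy: 150.25 - 0.25x = 100/3 + (5/3)x gives x* = 61 and P* = 135.
With the rebate, buyers effectively pay Pb = Ps − 23, where Ps is the price sellers receive.
On the curves, Pb = 150.25 - 0.25x and Ps = 100/3 + (5/3)x; the wedge Ps − Pb = 23 gives 100/3 + (5/3)x − (150.25 - 0.25x) = 23, so x' = 73.
Then Pb = 150.25 − 0.25·73 = 132 and Ps = 100/3 + (5/3)·73 = 155.
Buyers' price falls by P* − Pb = 135 − 132 = 3; sellers' price rises by Ps − P* = 155 − 135 = 20.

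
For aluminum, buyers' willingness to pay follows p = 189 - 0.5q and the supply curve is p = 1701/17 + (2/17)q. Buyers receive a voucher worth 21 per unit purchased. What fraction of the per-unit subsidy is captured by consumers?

Consumer share = 17/21

Pre-subsidy: 189 - 0.5q = 1701/17 + (2/17)q gives q* = 144 and p* = 117.
With the rebate, buyers effectively pay pb = ps − 21, where ps is the price sellers receive.
On the curves, pb = 189 - 0.5q and ps = 1701/17 + (2/17)q; the wedge ps − pb = 21 gives 1701/17 + (2/17)q − (189 - 0.5q) = 21, so q' = 178.
Then pb = 189 − 0.5·178 = 100 and ps = 1701/17 + (2/17)·178 = 121.
Buyers' price falls by p* − pb = 117 − 100 = 17; sellers' price rises by ps − p* = 121 − 117 = 4.
So consumers capture 17/21 = 17/21 of each unit of subsidy.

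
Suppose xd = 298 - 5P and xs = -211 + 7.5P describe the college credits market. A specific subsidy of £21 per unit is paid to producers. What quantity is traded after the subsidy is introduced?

x' = 157.4

Pre-subsidy: 298 - 5P = -211 + 7.5P gives P* = 40.72, x* = 94.4.
With the subsidy, sellers receive Ps = Pb + 21 for each unit, where Pb is the price buyers pay.
Supply in terms of Pb becomes xs = -211 + 7.5(Pb + 21) = -53.5 + 7.5Pb. Setting this equal to demand: 298 - 5Pb = -53.5 + 7.5Pb, so Pb = 28.12.
Sellers receive Ps = 28.12 + 21 = 49.12; x' = 298 − 5·28.12 = 157.4.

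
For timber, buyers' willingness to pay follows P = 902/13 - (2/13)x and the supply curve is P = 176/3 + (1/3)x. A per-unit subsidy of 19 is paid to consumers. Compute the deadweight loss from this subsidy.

Deadweight loss = 370.5

Pre-subsidy: 902/13 - (2/13)x = 176/3 + (1/3)x gives x* = 22 and P* = 66.
With the rebate, buyers effectively pay Pb = Ps − 19, where Ps is the price sellers receive.
On the curves, Pb = 902/13 - (2/13)x and Ps = 176/3 + (1/3)x; the wedge Ps − Pb = 19 gives 176/3 + (1/3)x − (902/13 - (2/13)x) = 19, so x' = 61.
Then Pb = 902/13 − (2/13)·61 = 60 and Ps = 176/3 + (1/3)·61 = 79.
The subsidy expands output by 61 − 22 = 39 past the efficient level; on those units the gap between marginal cost and willingness to pay runs from 0 up to 19.
DWL = ½ × 19 × 39 = 370.5.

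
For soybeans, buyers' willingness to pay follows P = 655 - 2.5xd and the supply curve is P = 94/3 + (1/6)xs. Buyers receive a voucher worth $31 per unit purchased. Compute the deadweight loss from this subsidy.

Pre-subsidy: 655 - 2.5x = 94/3 + (1/6)x gives x* = 233.875 and P* = 70.3125.
With the rebate, buyers effectively pay Pb = Ps − 31, where Ps is the price sellers receive.
On the curves, Pb = 655 - 2.5x and Ps = 94/3 + (1/6)x; the wedge Ps − Pb = 31 gives 94/3 + (1/6)x − (655 - 2.5x) = 31, so x' = 245.5.
Then Pb = 655 − 2.5·245.5 = 41.25 and Ps = 94/3 + (1/6)·245.5 = 72.25.
The subsidy expands output by 245.5 − 233.875 = 11.625 past the efficient level; on those units the gap between marginal cost and willingness to pay runs from 0 up to 31.
DWL = ½ × 31 × 11.625 = 180.1875.

Deadweight loss = $180.1875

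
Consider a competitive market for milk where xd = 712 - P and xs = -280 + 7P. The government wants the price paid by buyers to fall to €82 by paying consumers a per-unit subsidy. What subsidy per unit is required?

At a buyer price of 82, quantity demanded is 712 − 1·82 = 630.
Sellers supply 630 only when they receive Ps with -280 + 7·Ps = 630, i.e. Ps = 130.
s = Ps − Pb = 130 − 82 = 48.

Required subsidy s = €48 per unit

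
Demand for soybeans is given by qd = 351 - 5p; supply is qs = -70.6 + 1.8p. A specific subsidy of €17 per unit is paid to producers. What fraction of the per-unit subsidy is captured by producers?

Producer share = 25/34

Pre-subsidy: 351 - 5p = -70.6 + 1.8p gives p* = 62, q* = 41.
With the subsidy, sellers receive ps = pb + 17 for each unit, where pb is the price buyers pay.
Supply in terms of pb becomes qs = -70.6 + 1.8(pb + 17) = -40 + 1.8pb. Setting this equal to demand: 351 - 5pb = -40 + 1.8pb, so pb = 57.5.
Sellers receive ps = 57.5 + 17 = 74.5; q' = 351 − 5·57.5 = 63.5.
Buyers' price falls by p* − pb = 62 − 57.5 = 4.5; sellers' price rises by ps − p* = 74.5 − 62 = 12.5.
So producers capture 12.5/17 = 25/34 of each unit of subsidy.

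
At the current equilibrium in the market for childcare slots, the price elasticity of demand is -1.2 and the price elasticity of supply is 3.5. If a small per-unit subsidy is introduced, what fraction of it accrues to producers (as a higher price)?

Producer share = 12/47

For a small subsidy around the equilibrium, the benefit split depends on the relative slopes, which at a point are proportional to the elasticities.
Buyer share = εs/(εs + |εd|) = 3.5/(3.5 + 1.2) = 35/47; seller share = |εd|/(εs + |εd|) = 12/47.
So producers capture 12/47 of the subsidy.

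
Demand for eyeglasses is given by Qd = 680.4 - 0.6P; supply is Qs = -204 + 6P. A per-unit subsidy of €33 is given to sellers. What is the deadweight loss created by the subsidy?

Pre-subsidy: 680.4 - 0.6P = -204 + 6P gives P* = 134, Q* = 600.
With the subsidy, sellers receive Ps = Pb + 33 for each unit, where Pb is the price buyers pay.
Supply in terms of Pb becomes Qs = -204 + 6(Pb + 33) = -6 + 6Pb. Setting this equal to demand: 680.4 - 0.6Pb = -6 + 6Pb, so Pb = 104.
Sellers receive Ps = 104 + 33 = 137; Q' = 680.4 − 0.6·104 = 618.
The subsidy expands output by 618 − 600 = 18 past the efficient level; on those units the gap between marginal cost and willingness to pay runs from 0 up to 33.
DWL = ½ × 33 × 18 = 297.

Deadweight loss = €297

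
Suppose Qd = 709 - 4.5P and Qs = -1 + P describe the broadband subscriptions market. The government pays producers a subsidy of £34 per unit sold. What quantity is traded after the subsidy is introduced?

Pre-subsidy: 709 - 4.5P = -1 + P gives P* = 1420/11, Q* = 1409/11.
With the subsidy, sellers receive Ps = Pb + 34 for each unit, where Pb is the price buyers pay.
Supply in terms of Pb becomes Qs = -1 + 1(Pb + 34) = 33 + Pb. Setting this equal to demand: 709 - 4.5Pb = 33 + Pb, so Pb = 1352/11.
Sellers receive Ps = 1352/11 + 34 = 1726/11; Q' = 709 − 4.5·(1352/11) = 1715/11.

Q' = 1715/11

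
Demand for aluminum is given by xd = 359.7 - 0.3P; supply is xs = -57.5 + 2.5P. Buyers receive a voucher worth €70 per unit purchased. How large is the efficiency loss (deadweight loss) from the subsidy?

Pre-subsidy: 359.7 - 0.3P = -57.5 + 2.5P gives P* = 149, x* = 315.
With the rebate, buyers effectively pay Pb = Ps − 70, where Ps is the price sellers receive.
Demand in terms of Ps becomes xd = 359.7 − 0.3(Ps − 70) = 380.7 - 0.3Ps. Setting this equal to supply: 380.7 - 0.3Ps = -57.5 + 2.5Ps, so Ps = 156.5.
Buyers pay Pb = 156.5 − 70 = 86.5; x' = -57.5 + 2.5·156.5 = 333.75.
The subsidy expands output by 333.75 − 315 = 18.75 past the efficient level; on those units the gap between marginal cost and willingness to pay runs from 0 up to 70.
DWL = ½ × 70 × 18.75 = 656.25.

Deadweight loss = €656.25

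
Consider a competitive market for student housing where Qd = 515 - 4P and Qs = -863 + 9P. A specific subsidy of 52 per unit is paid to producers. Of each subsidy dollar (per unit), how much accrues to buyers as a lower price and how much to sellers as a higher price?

Buyers gain 36 per unit; sellers gain 16 per unit

Pre-subsidy: 515 - 4P = -863 + 9P gives P* = 106, Q* = 91.
With the subsidy, sellers receive Ps = Pb + 52 for each unit, where Pb is the price buyers pay.
Supply in terms of Pb becomes Qs = -863 + 9(Pb + 52) = -395 + 9Pb. Setting this equal to demand: 515 - 4Pb = -395 + 9Pb, so Pb = 70.
Sellers receive Ps = 70 + 52 = 122; Q' = 515 − 4·70 = 235.
Buyers' price falls by P* − Pb = 106 − 70 = 36; sellers' price rises by Ps − P* = 122 − 106 = 16.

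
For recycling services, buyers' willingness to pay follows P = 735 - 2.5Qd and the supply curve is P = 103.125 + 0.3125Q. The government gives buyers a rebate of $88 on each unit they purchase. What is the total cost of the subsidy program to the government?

Pre-subsidy: 735 - 2.5Q = 103.125 + 0.3125Q gives Q* = 674/3 and P* = 520/3.
With the rebate, buyers effectively pay Pb = Ps − 88, where Ps is the price sellers receive.
On the curves, Pb = 735 - 2.5Q and Ps = 103.125 + 0.3125Q; the wedge Ps − Pb = 88 gives 103.125 + 0.3125Q − (735 - 2.5Q) = 88, so Q' = 11518/45.
Then Pb = 735 − 2.5·(11518/45) = 856/9 and Ps = 103.125 + 0.3125·(11518/45) = 1648/9.
Government outlay = subsidy × quantity = 88 × 11518/45 = 1013584/45.

Government cost = 1013584/45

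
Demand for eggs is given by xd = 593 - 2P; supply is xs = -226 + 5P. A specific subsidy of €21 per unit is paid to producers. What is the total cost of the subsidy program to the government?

Pre-subsidy: 593 - 2P = -226 + 5P gives P* = 117, x* = 359.
With the subsidy, sellers receive Ps = Pb + 21 for each unit, where Pb is the price buyers pay.
Supply in terms of Pb becomes xs = -226 + 5(Pb + 21) = -121 + 5Pb. Setting this equal to demand: 593 - 2Pb = -121 + 5Pb, so Pb = 102.
Sellers receive Ps = 102 + 21 = 123; x' = 593 − 2·102 = 389.
Government outlay = subsidy × quantity = 21 × 389 = 8169.

Government cost = €8169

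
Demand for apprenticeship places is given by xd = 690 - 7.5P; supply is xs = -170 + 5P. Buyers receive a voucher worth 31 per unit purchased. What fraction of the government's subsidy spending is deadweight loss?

Pre-subsidy: 690 - 7.5P = -170 + 5P gives P* = 68.8, x* = 174.
With the rebate, buyers effectively pay Pb = Ps − 31, where Ps is the price sellers receive.
Demand in terms of Ps becomes xd = 690 − 7.5(Ps − 31) = 922.5 - 7.5Ps. Setting this equal to supply: 922.5 - 7.5Ps = -170 + 5Ps, so Ps = 87.4.
Buyers pay Pb = 87.4 − 31 = 56.4; x' = -170 + 5·87.4 = 267.
ΔCS = ½(174 + 267)(68.8 − 56.4) = 2734.2; ΔPS = ½(174 + 267)(87.4 − 68.8) = 4101.3.
Government spending = 31 × 267 = 8277.
DWL = ½ × 31 × (267 − 174) = 1441.5; fraction = 1441.5 / 8277 = 31/178.

DWL / government spending = 31/178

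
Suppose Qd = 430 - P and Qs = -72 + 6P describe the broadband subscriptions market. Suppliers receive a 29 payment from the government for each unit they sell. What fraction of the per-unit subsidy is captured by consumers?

Consumer share = 6/7

Pre-subsidy: 430 - P = -72 + 6P gives P* = 502/7, Q* = 2508/7.
With the subsidy, sellers receive Ps = Pb + 29 for each unit, where Pb is the price buyers pay.
Supply in terms of Pb becomes Qs = -72 + 6(Pb + 29) = 102 + 6Pb. Setting this equal to demand: 430 - Pb = 102 + 6Pb, so Pb = 328/7.
Sellers receive Ps = 328/7 + 29 = 531/7; Q' = 430 − 1·(328/7) = 2682/7.
Buyers' price falls by P* − Pb = 502/7 − 328/7 = 174/7; sellers' price rises by Ps − P* = 531/7 − 502/7 = 29/7.
So consumers capture (174/7)/29 = 6/7 of each unit of subsidy.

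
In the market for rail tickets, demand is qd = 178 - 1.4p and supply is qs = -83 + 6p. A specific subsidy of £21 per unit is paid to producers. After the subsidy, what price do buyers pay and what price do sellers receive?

Pre-subsidy: 178 - 1.4p = -83 + 6p gives p* = 1305/37, q* = 4759/37.
With the subsidy, sellers receive ps = pb + 21 for each unit, where pb is the price buyers pay.
Supply in terms of pb becomes qs = -83 + 6(pb + 21) = 43 + 6pb. Setting this equal to demand: 178 - 1.4pb = 43 + 6pb, so pb = 675/37.
Sellers receive ps = 675/37 + 21 = 1452/37; q' = 178 − 1.4·(675/37) = 5641/37.

Buyers pay 675/37; sellers receive 1452/37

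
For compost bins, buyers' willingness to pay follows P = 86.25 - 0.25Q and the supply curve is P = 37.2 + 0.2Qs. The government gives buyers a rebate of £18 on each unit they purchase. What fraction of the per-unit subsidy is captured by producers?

Producer share = 4/9

Pre-subsidy: 86.25 - 0.25Q = 37.2 + 0.2Q gives Q* = 109 and P* = 59.
With the rebate, buyers effectively pay Pb = Ps − 18, where Ps is the price sellers receive.
On the curves, Pb = 86.25 - 0.25Q and Ps = 37.2 + 0.2Q; the wedge Ps − Pb = 18 gives 37.2 + 0.2Q − (86.25 - 0.25Q) = 18, so Q' = 149.
Then Pb = 86.25 − 0.25·149 = 49 and Ps = 37.2 + 0.2·149 = 67.
Buyers' price falls by P* − Pb = 59 − 49 = 10; sellers' price rises by Ps − P* = 67 − 59 = 8.
So producers capture 8/18 = 4/9 of each unit of subsidy.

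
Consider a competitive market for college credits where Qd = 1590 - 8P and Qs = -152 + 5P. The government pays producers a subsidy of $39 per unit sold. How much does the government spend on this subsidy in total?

Pre-subsidy: 1590 - 8P = -152 + 5P gives P* = 134, Q* = 518.
With the subsidy, sellers receive Ps = Pb + 39 for each unit, where Pb is the price buyers pay.
Supply in terms of Pb becomes Qs = -152 + 5(Pb + 39) = 43 + 5Pb. Setting this equal to demand: 1590 - 8Pb = 43 + 5Pb, so Pb = 119.
Sellers receive Ps = 119 + 39 = 158; Q' = 1590 − 8·119 = 638.
Government outlay = subsidy × quantity = 39 × 638 = 24882.

Government cost = $24882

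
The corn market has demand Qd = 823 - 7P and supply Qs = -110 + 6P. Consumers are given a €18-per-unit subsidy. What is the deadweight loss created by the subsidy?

Pre-subsidy: 823 - 7P = -110 + 6P gives P* = 933/13, Q* = 4168/13.
With the rebate, buyers effectively pay Pb = Ps − 18, where Ps is the price sellers receive.
Demand in terms of Ps becomes Qd = 823 − 7(Ps − 18) = 949 - 7Ps. Setting this equal to supply: 949 - 7Ps = -110 + 6Ps, so Ps = 1059/13.
Buyers pay Pb = 1059/13 − 18 = 825/13; Q' = -110 + 6·(1059/13) = 4924/13.
The subsidy expands output by 4924/13 − 4168/13 = 756/13 past the efficient level; on those units the gap between marginal cost and willingness to pay runs from 0 up to 18.
DWL = ½ × 18 × 756/13 = 6804/13.

Deadweight loss = 6804/13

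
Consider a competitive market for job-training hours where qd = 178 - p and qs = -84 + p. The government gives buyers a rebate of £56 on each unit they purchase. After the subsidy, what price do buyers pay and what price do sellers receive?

Pre-subsidy: 178 - p = -84 + p gives p* = 131, q* = 47.
With the rebate, buyers effectively pay pb = ps − 56, where ps is the price sellers receive.
Demand in terms of ps becomes qd = 178 − 1(ps − 56) = 234 - ps. Setting this equal to supply: 234 - ps = -84 + ps, so ps = 159.
Buyers pay pb = 159 − 56 = 103; q' = -84 + 1·159 = 75.

Buyers pay £103; sellers receive £159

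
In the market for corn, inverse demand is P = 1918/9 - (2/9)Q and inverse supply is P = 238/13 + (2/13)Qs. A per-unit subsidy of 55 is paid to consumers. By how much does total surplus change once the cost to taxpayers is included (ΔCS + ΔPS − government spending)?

Net change in total surplus = -4021.875

Pre-subsidy: 1918/9 - (2/9)Q = 238/13 + (2/13)Q gives Q* = 518 and P* = 98.
With the rebate, buyers effectively pay Pb = Ps − 55, where Ps is the price sellers receive.
On the curves, Pb = 1918/9 - (2/9)Q and Ps = 238/13 + (2/13)Q; the wedge Ps − Pb = 55 gives 238/13 + (2/13)Q − (1918/9 - (2/9)Q) = 55, so Q' = 664.25.
Then Pb = 1918/9 − (2/9)·664.25 = 65.5 and Ps = 238/13 + (2/13)·664.25 = 120.5.
ΔCS = ½(518 + 664.25)(98 − 65.5) = 19211.5625; ΔPS = ½(518 + 664.25)(120.5 − 98) = 13300.3125.
Government spending = 55 × 664.25 = 36533.75.
Net change = 19211.5625 + 13300.3125 − 36533.75 = -4021.875. The loss equals the DWL triangle ½·55·146.25.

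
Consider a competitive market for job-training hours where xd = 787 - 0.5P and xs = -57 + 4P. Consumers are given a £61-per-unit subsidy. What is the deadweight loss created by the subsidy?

Pre-subsidy: 787 - 0.5P = -57 + 4P gives P* = 1688/9, x* = 6239/9.
With the rebate, buyers effectively pay Pb = Ps − 61, where Ps is the price sellers receive.
Demand in terms of Ps becomes xd = 787 − 0.5(Ps − 61) = 817.5 - 0.5Ps. Setting this equal to supply: 817.5 - 0.5Ps = -57 + 4Ps, so Ps = 583/3.
Buyers pay Pb = 583/3 − 61 = 400/3; x' = -57 + 4·(583/3) = 2161/3.
The subsidy expands output by 2161/3 − 6239/9 = 244/9 past the efficient level; on those units the gap between marginal cost and willingness to pay runs from 0 up to 61.
DWL = ½ × 61 × 244/9 = 7442/9.

Deadweight loss = 7442/9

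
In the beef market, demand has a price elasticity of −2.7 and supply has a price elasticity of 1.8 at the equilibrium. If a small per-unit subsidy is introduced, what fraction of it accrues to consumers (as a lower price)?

For a small subsidy around the equilibrium, the benefit split depends on the relative slopes, which at a point are proportional to the elasticities.
Buyer share = εs/(εs + |εd|) = 1.8/(1.8 + 2.7) = 0.4; seller share = |εd|/(εs + |εd|) = 0.6.

Consumer share = 0.4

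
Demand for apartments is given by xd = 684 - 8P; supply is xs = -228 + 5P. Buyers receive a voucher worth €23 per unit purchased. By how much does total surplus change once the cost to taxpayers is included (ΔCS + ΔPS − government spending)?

Net change in total surplus = -10580/13

Pre-subsidy: 684 - 8P = -228 + 5P gives P* = 912/13, x* = 1596/13.
With the rebate, buyers effectively pay Pb = Ps − 23, where Ps is the price sellers receive.
Demand in terms of Ps becomes xd = 684 − 8(Ps − 23) = 868 - 8Ps. Setting this equal to supply: 868 - 8Ps = -228 + 5Ps, so Ps = 1096/13.
Buyers pay Pb = 1096/13 − 23 = 797/13; x' = -228 + 5·(1096/13) = 2516/13.
ΔCS = ½(1596/13 + 2516/13)(912/13 − 797/13) = 236440/169; ΔPS = ½(1596/13 + 2516/13)(1096/13 − 912/13) = 378304/169.
Government spending = 23 × 2516/13 = 57868/13.
Net change = 236440/169 + 378304/169 − 57868/13 = -10580/13. The loss equals the DWL triangle ½·23·920/13.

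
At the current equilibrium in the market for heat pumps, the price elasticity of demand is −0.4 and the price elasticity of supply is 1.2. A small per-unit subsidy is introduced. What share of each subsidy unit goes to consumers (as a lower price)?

For a small subsidy around the equilibrium, the benefit split depends on the relative slopes, which at a point are proportional to the elasticities.
Buyer share = εs/(εs + |εd|) = 1.2/(1.2 + 0.4) = 0.75; seller share = |εd|/(εs + |εd|) = 0.25.

Consumer share = 0.75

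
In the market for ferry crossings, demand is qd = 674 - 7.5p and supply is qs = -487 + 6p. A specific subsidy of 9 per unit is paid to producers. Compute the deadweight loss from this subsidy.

Pre-subsidy: 674 - 7.5p = -487 + 6p gives p* = 86, q* = 29.
With the subsidy, sellers receive ps = pb + 9 for each unit, where pb is the price buyers pay.
Supply in terms of pb becomes qs = -487 + 6(pb + 9) = -433 + 6pb. Setting this equal to demand: 674 - 7.5pb = -433 + 6pb, so pb = 82.
Sellers receive ps = 82 + 9 = 91; q' = 674 − 7.5·82 = 59.
The subsidy expands output by 59 − 29 = 30 past the efficient level; on those units the gap between marginal cost and willingness to pay runs from 0 up to 9.
DWL = ½ × 9 × 30 = 135.

Deadweight loss = 135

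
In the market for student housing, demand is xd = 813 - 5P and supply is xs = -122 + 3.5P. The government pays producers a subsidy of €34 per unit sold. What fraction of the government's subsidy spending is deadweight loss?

DWL / government spending = 35/333

Pre-subsidy: 813 - 5P = -122 + 3.5P gives P* = 110, x* = 263.
With the subsidy, sellers receive Ps = Pb + 34 for each unit, where Pb is the price buyers pay.
Supply in terms of Pb becomes xs = -122 + 3.5(Pb + 34) = -3 + 3.5Pb. Setting this equal to demand: 813 - 5Pb = -3 + 3.5Pb, so Pb = 96.
Sellers receive Ps = 96 + 34 = 130; x' = 813 − 5·96 = 333.
ΔCS = ½(263 + 333)(110 − 96) = 4172; ΔPS = ½(263 + 333)(130 − 110) = 5960.
Government spending = 34 × 333 = 11322.
DWL = ½ × 34 × (333 − 263) = 1190; fraction = 1190 / 11322 = 35/333.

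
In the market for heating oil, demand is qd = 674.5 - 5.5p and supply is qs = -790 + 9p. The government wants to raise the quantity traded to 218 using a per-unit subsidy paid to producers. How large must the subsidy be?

Required subsidy s = 29 per unit

At q = 218, invert demand for the buyer price: pb = (674.5 − 218)/5.5 = 83; invert supply for the seller price: ps = (218 − (-790))/9 = 112.
The subsidy must fill the gap: s = ps − pb = 112 − 83 = 29.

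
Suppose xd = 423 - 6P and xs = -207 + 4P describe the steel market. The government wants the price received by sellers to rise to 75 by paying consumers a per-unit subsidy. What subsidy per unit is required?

At a seller price of 75, quantity supplied is -207 + 4·75 = 93.
Buyers absorb 93 only when they pay Pb with 423 − 6·Pb = 93, i.e. Pb = 55.
s = Ps − Pb = 75 − 55 = 20.

Required subsidy s = 20 per unit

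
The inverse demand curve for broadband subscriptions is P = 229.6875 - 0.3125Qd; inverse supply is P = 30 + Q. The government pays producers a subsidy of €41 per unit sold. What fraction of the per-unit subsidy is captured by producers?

Producer share = 16/21

Pre-subsidy: 229.6875 - 0.3125Q = 30 + Q gives Q* = 1065/7 and P* = 1275/7.
With the subsidy, sellers receive Ps = Pb + 41 for each unit, where Pb is the price buyers pay.
On the curves, Pb = 229.6875 - 0.3125Q and Ps = 30 + Q; the wedge Ps − Pb = 41 gives 30 + Q − (229.6875 - 0.3125Q) = 41, so Q' = 3851/21.
Then Pb = 229.6875 − 0.3125·(3851/21) = 3620/21 and Ps = 30 + 1·(3851/21) = 4481/21.
Buyers' price falls by P* − Pb = 1275/7 − 3620/21 = 205/21; sellers' price rises by Ps − P* = 4481/21 − 1275/7 = 656/21.
So producers capture (656/21)/41 = 16/21 of each unit of subsidy.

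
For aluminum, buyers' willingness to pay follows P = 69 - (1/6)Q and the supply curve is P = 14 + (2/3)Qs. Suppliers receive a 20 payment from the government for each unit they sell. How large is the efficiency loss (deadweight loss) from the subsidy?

Deadweight loss = 240

Pre-subsidy: 69 - (1/6)Q = 14 + (2/3)Q gives Q* = 66 and P* = 58.
With the subsidy, sellers receive Ps = Pb + 20 for each unit, where Pb is the price buyers pay.
On the curves, Pb = 69 - (1/6)Q and Ps = 14 + (2/3)Q; the wedge Ps − Pb = 20 gives 14 + (2/3)Q − (69 - (1/6)Q) = 20, so Q' = 90.
Then Pb = 69 − (1/6)·90 = 54 and Ps = 14 + (2/3)·90 = 74.
The subsidy expands output by 90 − 66 = 24 past the efficient level; on those units the gap between marginal cost and willingness to pay runs from 0 up to 20.
DWL = ½ × 20 × 24 = 240.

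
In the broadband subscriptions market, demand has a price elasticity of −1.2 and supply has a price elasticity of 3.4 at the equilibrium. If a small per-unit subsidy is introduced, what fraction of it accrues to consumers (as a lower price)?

Consumer share = 17/23

For a small subsidy around the equilibrium, the benefit split depends on the relative slopes, which at a point are proportional to the elasticities.
Buyer share = εs/(εs + |εd|) = 3.4/(3.4 + 1.2) = 17/23; seller share = |εd|/(εs + |εd|) = 6/23.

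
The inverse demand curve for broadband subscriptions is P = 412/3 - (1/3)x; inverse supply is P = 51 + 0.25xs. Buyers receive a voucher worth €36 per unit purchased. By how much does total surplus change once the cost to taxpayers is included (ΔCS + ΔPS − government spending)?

Net change in total surplus = -7776/7

Pre-subsidy: 412/3 - (1/3)x = 51 + 0.25x gives x* = 148 and P* = 88.
With the rebate, buyers effectively pay Pb = Ps − 36, where Ps is the price sellers receive.
On the curves, Pb = 412/3 - (1/3)x and Ps = 51 + 0.25x; the wedge Ps − Pb = 36 gives 51 + 0.25x − (412/3 - (1/3)x) = 36, so x' = 1468/7.
Then Pb = 412/3 − (1/3)·(1468/7) = 472/7 and Ps = 51 + 0.25·(1468/7) = 724/7.
ΔCS = ½(148 + 1468/7)(88 − 472/7) = 180288/49; ΔPS = ½(148 + 1468/7)(724/7 − 88) = 135216/49.
Government spending = 36 × 1468/7 = 52848/7.
Net change = 180288/49 + 135216/49 − 52848/7 = -7776/7. The loss equals the DWL triangle ½·36·432/7.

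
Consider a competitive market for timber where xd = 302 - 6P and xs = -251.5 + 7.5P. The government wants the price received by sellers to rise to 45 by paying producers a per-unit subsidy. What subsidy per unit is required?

At a seller price of 45, quantity supplied is -251.5 + 7.5·45 = 86.
Buyers absorb 86 only when they pay Pb with 302 − 6·Pb = 86, i.e. Pb = 36.
s = Ps − Pb = 45 − 36 = 9.

Required subsidy s = 9 per unit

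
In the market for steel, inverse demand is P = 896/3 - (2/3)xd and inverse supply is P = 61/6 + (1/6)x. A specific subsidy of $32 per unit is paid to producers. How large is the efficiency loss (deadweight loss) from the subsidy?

Deadweight loss = $614.4

Pre-subsidy: 896/3 - (2/3)x = 61/6 + (1/6)x gives x* = 346.2 and P* = 1018/15.
With the subsidy, sellers receive Ps = Pb + 32 for each unit, where Pb is the price buyers pay.
On the curves, Pb = 896/3 - (2/3)x and Ps = 61/6 + (1/6)x; the wedge Ps − Pb = 32 gives 61/6 + (1/6)x − (896/3 - (2/3)x) = 32, so x' = 384.6.
Then Pb = 896/3 − (2/3)·384.6 = 634/15 and Ps = 61/6 + (1/6)·384.6 = 1114/15.
The subsidy expands output by 384.6 − 346.2 = 38.4 past the efficient level; on those units the gap between marginal cost and willingness to pay runs from 0 up to 32.
DWL = ½ × 32 × 38.4 = 614.4.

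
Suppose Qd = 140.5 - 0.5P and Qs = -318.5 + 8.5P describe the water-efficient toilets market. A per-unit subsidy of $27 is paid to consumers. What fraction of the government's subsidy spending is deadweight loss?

DWL / government spending = 51/1022

Pre-subsidy: 140.5 - 0.5P = -318.5 + 8.5P gives P* = 51, Q* = 115.
With the rebate, buyers effectively pay Pb = Ps − 27, where Ps is the price sellers receive.
Demand in terms of Ps becomes Qd = 140.5 − 0.5(Ps − 27) = 154 - 0.5Ps. Setting this equal to supply: 154 - 0.5Ps = -318.5 + 8.5Ps, so Ps = 52.5.
Buyers pay Pb = 52.5 − 27 = 25.5; Q' = -318.5 + 8.5·52.5 = 127.75.
ΔCS = ½(115 + 127.75)(51 − 25.5) = 3095.0625; ΔPS = ½(115 + 127.75)(52.5 − 51) = 182.0625.
Government spending = 27 × 127.75 = 3449.25.
DWL = ½ × 27 × (127.75 − 115) = 172.125; fraction = 172.125 / 3449.25 = 51/1022.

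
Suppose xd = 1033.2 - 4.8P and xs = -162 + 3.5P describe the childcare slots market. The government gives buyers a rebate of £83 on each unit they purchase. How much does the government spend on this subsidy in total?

Pre-subsidy: 1033.2 - 4.8P = -162 + 3.5P gives P* = 144, x* = 342.
With the rebate, buyers effectively pay Pb = Ps − 83, where Ps is the price sellers receive.
Demand in terms of Ps becomes xd = 1033.2 − 4.8(Ps − 83) = 1431.6 - 4.8Ps. Setting this equal to supply: 1431.6 - 4.8Ps = -162 + 3.5Ps, so Ps = 192.
Buyers pay Pb = 192 − 83 = 109; x' = -162 + 3.5·192 = 510.
Government outlay = subsidy × quantity = 83 × 510 = 42330.

Government cost = £42330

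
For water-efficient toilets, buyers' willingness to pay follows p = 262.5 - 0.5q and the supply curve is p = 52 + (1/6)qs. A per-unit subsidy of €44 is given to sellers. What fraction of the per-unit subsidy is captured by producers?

Pre-subsidy: 262.5 - 0.5q = 52 + (1/6)q gives q* = 315.75 and p* = 104.625.
With the subsidy, sellers receive ps = pb + 44 for each unit, where pb is the price buyers pay.
On the curves, pb = 262.5 - 0.5q and ps = 52 + (1/6)q; the wedge ps − pb = 44 gives 52 + (1/6)q − (262.5 - 0.5q) = 44, so q' = 381.75.
Then pb = 262.5 − 0.5·381.75 = 71.625 and ps = 52 + (1/6)·381.75 = 115.625.
Buyers' price falls by p* − pb = 104.625 − 71.625 = 33; sellers' price rises by ps − p* = 115.625 − 104.625 = 11.
So producers capture 11/44 = 0.25 of each unit of subsidy.

Producer share = 0.25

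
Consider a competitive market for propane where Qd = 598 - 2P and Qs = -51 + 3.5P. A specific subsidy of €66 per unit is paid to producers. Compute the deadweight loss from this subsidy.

Deadweight loss = €2772

Pre-subsidy: 598 - 2P = -51 + 3.5P gives P* = 118, Q* = 362.
With the subsidy, sellers receive Ps = Pb + 66 for each unit, where Pb is the price buyers pay.
Supply in terms of Pb becomes Qs = -51 + 3.5(Pb + 66) = 180 + 3.5Pb. Setting this equal to demand: 598 - 2Pb = 180 + 3.5Pb, so Pb = 76.
Sellers receive Ps = 76 + 66 = 142; Q' = 598 − 2·76 = 446.
The subsidy expands output by 446 − 362 = 84 past the efficient level; on those units the gap between marginal cost and willingness to pay runs from 0 up to 66.
DWL = ½ × 66 × 84 = 2772.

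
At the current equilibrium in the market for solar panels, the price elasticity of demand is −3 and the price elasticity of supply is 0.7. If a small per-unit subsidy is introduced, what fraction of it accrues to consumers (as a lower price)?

For a small subsidy around the equilibrium, the benefit split depends on the relative slopes, which at a point are proportional to the elasticities.
Buyer share = εs/(εs + |εd|) = 0.7/(0.7 + 3) = 7/37; seller share = |εd|/(εs + |εd|) = 30/37.

Consumer share = 7/37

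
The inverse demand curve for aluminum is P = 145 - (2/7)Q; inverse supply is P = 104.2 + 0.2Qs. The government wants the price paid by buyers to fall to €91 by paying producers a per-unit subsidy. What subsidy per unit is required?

Required subsidy s = €51 per unit

At a buyer price of 91, quantity demanded is 507.5 − 3.5·91 = 189.
Sellers supply 189 only when they receive Ps = 104.2 + 0.2·189 = 142.
s = Ps − Pb = 142 − 91 = 51.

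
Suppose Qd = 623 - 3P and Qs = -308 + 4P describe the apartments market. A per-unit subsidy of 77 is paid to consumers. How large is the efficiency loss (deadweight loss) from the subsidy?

Pre-subsidy: 623 - 3P = -308 + 4P gives P* = 133, Q* = 224.
With the rebate, buyers effectively pay Pb = Ps − 77, where Ps is the price sellers receive.
Demand in terms of Ps becomes Qd = 623 − 3(Ps − 77) = 854 - 3Ps. Setting this equal to supply: 854 - 3Ps = -308 + 4Ps, so Ps = 166.
Buyers pay Pb = 166 − 77 = 89; Q' = -308 + 4·166 = 356.
The subsidy expands output by 356 − 224 = 132 past the efficient level; on those units the gap between marginal cost and willingness to pay runs from 0 up to 77.
DWL = ½ × 77 × 132 = 5082.

Deadweight loss = 5082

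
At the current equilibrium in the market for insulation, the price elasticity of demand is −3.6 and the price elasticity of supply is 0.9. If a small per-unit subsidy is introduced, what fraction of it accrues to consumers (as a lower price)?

For a small subsidy around the equilibrium, the benefit split depends on the relative slopes, which at a point are proportional to the elasticities.
Buyer share = εs/(εs + |εd|) = 0.9/(0.9 + 3.6) = 0.2; seller share = |εd|/(εs + |εd|) = 0.8.

Consumer share = 0.2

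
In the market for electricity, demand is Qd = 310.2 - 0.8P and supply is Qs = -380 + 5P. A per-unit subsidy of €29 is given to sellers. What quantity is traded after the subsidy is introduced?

Q' = 235

Pre-subsidy: 310.2 - 0.8P = -380 + 5P gives P* = 119, Q* = 215.
With the subsidy, sellers receive Ps = Pb + 29 for each unit, where Pb is the price buyers pay.
Supply in terms of Pb becomes Qs = -380 + 5(Pb + 29) = -235 + 5Pb. Setting this equal to demand: 310.2 - 0.8Pb = -235 + 5Pb, so Pb = 94.
Sellers receive Ps = 94 + 29 = 123; Q' = 310.2 − 0.8·94 = 235.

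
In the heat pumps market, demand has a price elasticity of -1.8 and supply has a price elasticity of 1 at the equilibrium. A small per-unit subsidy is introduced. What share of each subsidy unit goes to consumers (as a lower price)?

For a small subsidy around the equilibrium, the benefit split depends on the relative slopes, which at a point are proportional to the elasticities.
Buyer share = εs/(εs + |εd|) = 1/(1 + 1.8) = 5/14; seller share = |εd|/(εs + |εd|) = 9/14.

Consumer share = 5/14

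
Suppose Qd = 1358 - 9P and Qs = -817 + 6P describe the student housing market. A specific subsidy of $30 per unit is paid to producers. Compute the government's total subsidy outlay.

Pre-subsidy: 1358 - 9P = -817 + 6P gives P* = 145, Q* = 53.
With the subsidy, sellers receive Ps = Pb + 30 for each unit, where Pb is the price buyers pay.
Supply in terms of Pb becomes Qs = -817 + 6(Pb + 30) = -637 + 6Pb. Setting this equal to demand: 1358 - 9Pb = -637 + 6Pb, so Pb = 133.
Sellers receive Ps = 133 + 30 = 163; Q' = 1358 − 9·133 = 161.
Government outlay = subsidy × quantity = 30 × 161 = 4830.

Government cost = $4830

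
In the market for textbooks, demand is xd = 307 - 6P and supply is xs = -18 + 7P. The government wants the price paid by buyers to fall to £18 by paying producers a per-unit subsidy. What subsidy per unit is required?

At a buyer price of 18, quantity demanded is 307 − 6·18 = 199.
Sellers supply 199 only when they receive Ps with -18 + 7·Ps = 199, i.e. Ps = 31.
s = Ps − Pb = 31 − 18 = 13.

Required subsidy s = £13 per unit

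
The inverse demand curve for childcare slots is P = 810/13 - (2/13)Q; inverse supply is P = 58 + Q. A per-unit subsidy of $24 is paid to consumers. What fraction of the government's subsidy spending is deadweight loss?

DWL / government spending = 39/92

Pre-subsidy: 810/13 - (2/13)Q = 58 + Q gives Q* = 56/15 and P* = 926/15.
With the rebate, buyers effectively pay Pb = Ps − 24, where Ps is the price sellers receive.
On the curves, Pb = 810/13 - (2/13)Q and Ps = 58 + Q; the wedge Ps − Pb = 24 gives 58 + Q − (810/13 - (2/13)Q) = 24, so Q' = 368/15.
Then Pb = 810/13 − (2/13)·(368/15) = 878/15 and Ps = 58 + 1·(368/15) = 1238/15.
ΔCS = ½(56/15 + 368/15)(926/15 − 878/15) = 3392/75; ΔPS = ½(56/15 + 368/15)(1238/15 − 926/15) = 22048/75.
Government spending = 24 × 368/15 = 588.8.
DWL = ½ × 24 × (368/15 − 56/15) = 249.6; fraction = 249.6 / 588.8 = 39/92.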